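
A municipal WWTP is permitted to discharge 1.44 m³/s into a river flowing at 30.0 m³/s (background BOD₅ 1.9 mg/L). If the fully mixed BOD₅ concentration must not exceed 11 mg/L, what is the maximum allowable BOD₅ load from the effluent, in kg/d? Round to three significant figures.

Mass balance at the limit: 30.00·1.900 + 1.440·Cₑ = 31.44·11 → Cₑ = 200.6 mg/L.
Load = 1.440 m³/s × 200.6 g/m³ × 86 400 s/d = 24960 kg/d.

25000 kg/d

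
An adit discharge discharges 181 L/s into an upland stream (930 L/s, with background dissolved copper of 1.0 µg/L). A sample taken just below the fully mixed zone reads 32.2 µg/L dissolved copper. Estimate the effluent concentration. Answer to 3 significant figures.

193 µg/L

Mass balance: 930.0·1.000 + 181.0·Cₑ = 1111·32.20
→ Cₑ = (1111·32.20 − 930.0·1.000) / 181.0 = 192.5 µg/L.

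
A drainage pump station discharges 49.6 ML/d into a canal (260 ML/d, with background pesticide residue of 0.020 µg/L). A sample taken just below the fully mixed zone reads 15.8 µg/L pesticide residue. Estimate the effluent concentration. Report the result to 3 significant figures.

Mass balance: 260.0·0.02000 + 49.60·Cₑ = 309.6·15.80
→ Cₑ = (309.6·15.80 − 260.0·0.02000) / 49.60 = 98.52 µg/L.

98.5 µg/L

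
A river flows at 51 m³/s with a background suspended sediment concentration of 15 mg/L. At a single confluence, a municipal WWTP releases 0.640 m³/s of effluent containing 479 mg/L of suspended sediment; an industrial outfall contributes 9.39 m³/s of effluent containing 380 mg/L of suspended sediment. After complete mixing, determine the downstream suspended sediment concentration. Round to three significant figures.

After mixing, C = (51.00·15.00 + 0.6400·479.0 + 9.390·380.0) / 61.03 = 4640/61.03 = 76.02 mg/L.

76.0 mg/L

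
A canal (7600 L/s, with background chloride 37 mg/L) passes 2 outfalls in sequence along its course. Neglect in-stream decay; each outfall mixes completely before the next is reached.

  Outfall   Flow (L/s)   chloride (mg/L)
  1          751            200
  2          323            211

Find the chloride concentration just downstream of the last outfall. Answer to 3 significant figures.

57.6 mg/L

Outfall 1: combined Q = 8351 L/s; C = (7600·37.00 + 751.0·200.0)/8351 = 51.66 mg/L.
Outfall 2: combined Q = 8674 L/s; C = (8351·51.66 + 323.0·211.0)/8674 = 57.59 mg/L.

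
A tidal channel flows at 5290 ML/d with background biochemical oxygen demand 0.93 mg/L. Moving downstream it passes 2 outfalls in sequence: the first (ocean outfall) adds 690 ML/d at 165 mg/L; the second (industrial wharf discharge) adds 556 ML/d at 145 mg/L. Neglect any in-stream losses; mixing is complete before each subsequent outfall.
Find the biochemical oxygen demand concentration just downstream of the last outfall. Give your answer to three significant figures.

Below outfall 1: Q → 5980 ML/d, C = (5290·0.9300 + 690.0·165.0)/5980 = 19.86 mg/L.
Below outfall 2: Q → 6536 ML/d, C = (5980·19.86 + 556.0·145.0)/6536 = 30.51 mg/L.

30.5 mg/L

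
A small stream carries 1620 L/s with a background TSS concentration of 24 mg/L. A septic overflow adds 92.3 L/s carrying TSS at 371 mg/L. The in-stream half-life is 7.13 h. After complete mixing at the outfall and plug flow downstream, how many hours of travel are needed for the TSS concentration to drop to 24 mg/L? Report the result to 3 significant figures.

Conservation of mass: C = (1620·24.00 + 92.30·371.0) / 1712 = 73120/1712 = 42.70 mg/L.
Half-life 7.13 h → k = ln 2 / 7.13 = 0.09722 h⁻¹ = 2.333 d⁻¹.
42.70·exp(−k·t) = 24 → t = ln(42.70/24)/k = 21340 s = 5.928 h.

5.93 h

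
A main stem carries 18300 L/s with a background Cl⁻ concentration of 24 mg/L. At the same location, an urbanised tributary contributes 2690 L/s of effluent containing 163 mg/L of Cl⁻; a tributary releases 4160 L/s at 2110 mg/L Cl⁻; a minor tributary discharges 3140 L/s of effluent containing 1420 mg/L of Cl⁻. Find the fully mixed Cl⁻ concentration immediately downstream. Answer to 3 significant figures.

Conservation of mass: C = (18300·24.00 + 2690·163.0 + 4160·2110 + 3140·1420) / 28290 = 14110000/28290 = 498.9 mg/L.

499 mg/L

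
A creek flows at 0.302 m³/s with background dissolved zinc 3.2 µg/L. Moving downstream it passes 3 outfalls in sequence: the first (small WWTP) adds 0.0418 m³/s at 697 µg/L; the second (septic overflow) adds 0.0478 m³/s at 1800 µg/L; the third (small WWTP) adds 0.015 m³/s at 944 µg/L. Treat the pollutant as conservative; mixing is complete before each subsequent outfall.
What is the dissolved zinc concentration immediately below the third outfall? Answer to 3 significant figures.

320 µg/L

Below outfall 1: Q → 0.3438 m³/s, C = (0.3020·3.200 + 0.04180·697.0)/0.3438 = 87.55 µg/L.
Below outfall 2: Q → 0.3916 m³/s, C = (0.3438·87.55 + 0.04780·1800)/0.3916 = 296.6 µg/L.
Below outfall 3: Q → 0.4066 m³/s, C = (0.3916·296.6 + 0.01500·944.0)/0.4066 = 320.5 µg/L.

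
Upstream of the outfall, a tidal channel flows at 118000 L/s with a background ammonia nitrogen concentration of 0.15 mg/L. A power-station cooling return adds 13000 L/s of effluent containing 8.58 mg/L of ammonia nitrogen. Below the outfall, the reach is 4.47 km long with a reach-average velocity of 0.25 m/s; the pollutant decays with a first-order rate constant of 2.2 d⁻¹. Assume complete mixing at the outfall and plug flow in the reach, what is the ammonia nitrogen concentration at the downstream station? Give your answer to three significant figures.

0.626 mg/L

Conservation of mass: C = (118000·0.1500 + 13000·8.580) / 131000 = 129200/131000 = 0.9866 mg/L.
Travel time t = 4.47·1000 / 0.25 = 17880 s = 4.967 h.
First-order decay: C = 0.9866·exp(−k·t) = 0.9866·0.6343 = 0.6258 mg/L.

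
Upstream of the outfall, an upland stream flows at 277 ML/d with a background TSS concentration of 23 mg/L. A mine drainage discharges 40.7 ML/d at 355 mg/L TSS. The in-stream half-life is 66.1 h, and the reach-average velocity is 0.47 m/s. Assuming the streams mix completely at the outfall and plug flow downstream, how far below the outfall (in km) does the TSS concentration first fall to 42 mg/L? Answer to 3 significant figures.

After mixing, C = (277.0·23.00 + 40.70·355.0) / 317.7 = 20820/317.7 = 65.53 mg/L.
Half-life 66.1 h → k = ln 2 / 66.1 = 0.01049 h⁻¹ = 0.2517 d⁻¹.
Set 65.53·exp(−k·t) = 42 → t = ln(65.53/42)/k = 152700 s = 42.42 h.
Distance = v·t = 0.47·152700 = 71780 m = 71.78 km.

71.8 km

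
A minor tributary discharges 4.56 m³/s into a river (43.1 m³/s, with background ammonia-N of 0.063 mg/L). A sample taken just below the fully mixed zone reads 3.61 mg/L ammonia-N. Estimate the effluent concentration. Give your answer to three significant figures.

Mass balance: 43.10·0.06300 + 4.560·Cₑ = 47.66·3.610
→ Cₑ = (47.66·3.610 − 43.10·0.06300) / 4.560 = 37.14 mg/L.

37.1 mg/L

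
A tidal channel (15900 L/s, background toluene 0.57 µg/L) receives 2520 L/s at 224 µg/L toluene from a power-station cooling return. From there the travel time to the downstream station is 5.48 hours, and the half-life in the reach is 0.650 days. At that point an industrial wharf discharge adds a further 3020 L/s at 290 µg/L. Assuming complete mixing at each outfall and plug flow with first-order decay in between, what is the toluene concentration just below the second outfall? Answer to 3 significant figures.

Mass balance: C = (15900·0.5700 + 2520·224.0) / 18420 = 573500/18420 = 31.14 µg/L; combined flow 18420 L/s.
Half-life 0.650 d → k = ln 2 / 0.650 = 1.066 d⁻¹.
After decay, C = 31.14 × e^(−kt) = 31.14 × 0.7839 = 24.41 µg/L.
Second outfall: C = (18420·24.41 + 3020·290.0)/21440 = 61.82 µg/L.

61.8 µg/L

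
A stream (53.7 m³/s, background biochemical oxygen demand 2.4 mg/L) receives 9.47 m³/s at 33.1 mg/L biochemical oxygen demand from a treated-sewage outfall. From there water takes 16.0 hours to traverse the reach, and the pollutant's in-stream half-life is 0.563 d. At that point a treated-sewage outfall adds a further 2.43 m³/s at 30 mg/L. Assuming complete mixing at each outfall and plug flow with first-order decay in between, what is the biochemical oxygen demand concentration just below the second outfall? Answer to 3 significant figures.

4.08 mg/L

Mass balance: C = (53.70·2.400 + 9.470·33.10) / 63.17 = 442.3/63.17 = 7.002 mg/L; combined flow 63.17 m³/s.
Half-life 0.563 d → k = ln 2 / 0.563 = 1.231 d⁻¹.
After decay, C = 7.002 × e^(−kt) = 7.002 × 0.4401 = 3.082 mg/L.
At the second outfall, C = (63.17·3.082 + 2.430·30.00) / (63.17 + 2.430) = 4.079 mg/L.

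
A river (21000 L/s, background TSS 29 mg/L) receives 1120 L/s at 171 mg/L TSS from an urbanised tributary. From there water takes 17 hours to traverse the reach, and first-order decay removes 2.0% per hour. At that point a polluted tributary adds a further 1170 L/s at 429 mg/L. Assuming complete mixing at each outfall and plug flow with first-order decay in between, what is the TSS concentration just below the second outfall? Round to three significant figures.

After mixing, C = (21000·29.00 + 1120·171.0) / 22120 = 800500/22120 = 36.19 mg/L; combined flow 22120 L/s.
2.0%/h lost → k = −ln(1 − 0.02) = 0.02020 h⁻¹.
Applying C = C₀e^(−kt): 36.19 × 0.7093 = 25.67 mg/L.
Second outfall: C = (22120·25.67 + 1170·429.0)/23290 = 45.93 mg/L.

45.9 mg/L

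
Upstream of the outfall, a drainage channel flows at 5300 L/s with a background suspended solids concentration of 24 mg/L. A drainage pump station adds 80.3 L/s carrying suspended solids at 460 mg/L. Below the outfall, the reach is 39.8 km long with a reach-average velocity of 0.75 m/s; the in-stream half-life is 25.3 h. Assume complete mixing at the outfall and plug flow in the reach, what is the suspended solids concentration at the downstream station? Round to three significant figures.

20.4 mg/L

Flow-weighted average: C = (5300·24.00 + 80.30·460.0) / 5380 = 164100/5380 = 30.51 mg/L.
Travel time t = 39.8·1000 / 0.75 = 53070 s = 14.74 h.
Half-life 25.3 h → k = ln 2 / 25.3 = 0.02740 h⁻¹ = 0.6575 d⁻¹.
First-order decay: C = 30.51·exp(−k·t) = 30.51·0.6677 = 20.37 mg/L.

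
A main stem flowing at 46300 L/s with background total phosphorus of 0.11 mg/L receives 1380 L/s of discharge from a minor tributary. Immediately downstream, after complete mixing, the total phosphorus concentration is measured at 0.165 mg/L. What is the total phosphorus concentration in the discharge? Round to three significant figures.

Mass balance: 46300·0.1100 + 1380·Cₑ = 47680·0.1650
→ Cₑ = (47680·0.1650 − 46300·0.1100) / 1380 = 2.010 mg/L.

2.01 mg/L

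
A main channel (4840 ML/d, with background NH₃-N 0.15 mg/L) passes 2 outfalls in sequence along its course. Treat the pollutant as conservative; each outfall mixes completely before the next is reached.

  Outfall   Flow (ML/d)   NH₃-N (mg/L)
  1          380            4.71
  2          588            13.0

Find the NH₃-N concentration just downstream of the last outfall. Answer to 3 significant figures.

Below outfall 1: Q → 5220 ML/d, C = (4840·0.1500 + 380.0·4.710)/5220 = 0.4820 mg/L.
Below outfall 2: Q → 5808 ML/d, C = (5220·0.4820 + 588.0·13.00)/5808 = 1.749 mg/L.

1.75 mg/L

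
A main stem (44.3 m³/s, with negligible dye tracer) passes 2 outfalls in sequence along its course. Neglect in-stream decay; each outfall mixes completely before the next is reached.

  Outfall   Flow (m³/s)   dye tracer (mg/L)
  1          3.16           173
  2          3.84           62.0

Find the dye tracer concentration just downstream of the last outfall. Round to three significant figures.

15.3 mg/L

Below outfall 1: Q → 47.46 m³/s, C = (44.30·0 + 3.160·173.0)/47.46 = 11.52 mg/L.
Below outfall 2: Q → 51.30 m³/s, C = (47.46·11.52 + 3.840·62.00)/51.30 = 15.30 mg/L.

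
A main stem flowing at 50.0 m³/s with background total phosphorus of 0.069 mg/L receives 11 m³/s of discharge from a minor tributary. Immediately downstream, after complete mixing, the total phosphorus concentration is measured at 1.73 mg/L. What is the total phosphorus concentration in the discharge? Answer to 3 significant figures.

9.28 mg/L

Mass balance: 50.00·0.06900 + 11.00·Cₑ = 61.00·1.730
→ Cₑ = (61.00·1.730 − 50.00·0.06900) / 11.00 = 9.280 mg/L.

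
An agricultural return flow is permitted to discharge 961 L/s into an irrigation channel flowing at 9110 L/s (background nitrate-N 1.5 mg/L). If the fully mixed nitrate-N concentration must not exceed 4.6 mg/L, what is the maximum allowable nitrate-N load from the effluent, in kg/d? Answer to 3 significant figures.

2820 kg/d

Mass balance at the limit: 9110·1.500 + 961.0·Cₑ = 10070·4.6 → Cₑ = 33.99 mg/L.
961.0 L/s = 0.9610 m³/s. Load = 0.9610 m³/s × 33.99 g/m³ × 86 400 s/d = 2822 kg/d.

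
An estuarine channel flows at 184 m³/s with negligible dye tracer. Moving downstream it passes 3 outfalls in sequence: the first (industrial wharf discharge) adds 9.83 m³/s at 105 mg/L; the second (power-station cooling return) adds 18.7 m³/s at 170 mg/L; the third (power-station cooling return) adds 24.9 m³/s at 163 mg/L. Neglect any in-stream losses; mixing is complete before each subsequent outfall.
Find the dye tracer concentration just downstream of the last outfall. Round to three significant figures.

34.8 mg/L

After outfall 1: Q = 184.0 + 9.830 = 193.8 m³/s; C = (184.0·0 + 9.830·105.0)/193.8 = 5.325 mg/L.
After outfall 2: Q = 193.8 + 18.70 = 212.5 m³/s; C = (193.8·5.325 + 18.70·170.0)/212.5 = 19.81 mg/L.
After outfall 3: Q = 212.5 + 24.90 = 237.4 m³/s; C = (212.5·19.81 + 24.90·163.0)/237.4 = 34.83 mg/L.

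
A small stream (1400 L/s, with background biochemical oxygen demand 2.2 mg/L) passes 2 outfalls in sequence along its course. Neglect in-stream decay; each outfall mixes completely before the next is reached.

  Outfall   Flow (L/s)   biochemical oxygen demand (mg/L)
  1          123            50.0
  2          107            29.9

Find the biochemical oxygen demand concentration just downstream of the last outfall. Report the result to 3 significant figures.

7.63 mg/L

Below outfall 1: Q → 1523 L/s, C = (1400·2.200 + 123.0·50.00)/1523 = 6.060 mg/L.
Below outfall 2: Q → 1630 L/s, C = (1523·6.060 + 107.0·29.90)/1630 = 7.625 mg/L.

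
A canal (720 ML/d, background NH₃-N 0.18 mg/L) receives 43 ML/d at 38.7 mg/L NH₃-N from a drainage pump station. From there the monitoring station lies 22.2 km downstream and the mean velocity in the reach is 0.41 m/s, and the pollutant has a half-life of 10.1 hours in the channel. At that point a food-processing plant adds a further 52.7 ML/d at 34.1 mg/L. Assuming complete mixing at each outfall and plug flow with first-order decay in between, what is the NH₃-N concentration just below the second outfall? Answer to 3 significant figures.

Conservation of mass: C = (720.0·0.1800 + 43.00·38.70) / 763.0 = 1794/763.0 = 2.351 mg/L; combined flow 763.0 ML/d.
Travel time t = 22.2·1000 / 0.41 = 54150 s = 15.04 h.
Half-life 10.1 h → k = ln 2 / 10.1 = 0.06863 h⁻¹ = 1.647 d⁻¹.
Decay over the reach: 2.351·exp(−kt) = 2.351·0.3562 = 0.8374 mg/L.
At the second outfall, C = (763.0·0.8374 + 52.70·34.10) / (763.0 + 52.70) = 2.986 mg/L.

2.99 mg/L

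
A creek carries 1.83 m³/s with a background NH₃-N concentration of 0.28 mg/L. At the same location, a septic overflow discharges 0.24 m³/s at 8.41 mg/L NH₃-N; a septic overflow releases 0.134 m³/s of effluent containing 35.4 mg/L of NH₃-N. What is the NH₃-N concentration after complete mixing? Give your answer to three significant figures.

Conservation of mass: C = (1.830·0.2800 + 0.2400·8.410 + 0.1340·35.40) / 2.204 = 7.274/2.204 = 3.301 mg/L.

3.30 mg/L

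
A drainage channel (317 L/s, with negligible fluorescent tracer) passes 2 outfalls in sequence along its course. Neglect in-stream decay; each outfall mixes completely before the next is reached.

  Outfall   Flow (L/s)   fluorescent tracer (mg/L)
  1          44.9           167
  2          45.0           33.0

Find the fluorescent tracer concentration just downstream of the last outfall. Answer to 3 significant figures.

Below outfall 1: Q → 361.9 L/s, C = (317.0·0 + 44.90·167.0)/361.9 = 20.72 mg/L.
Below outfall 2: Q → 406.9 L/s, C = (361.9·20.72 + 45.00·33.00)/406.9 = 22.08 mg/L.

22.1 mg/L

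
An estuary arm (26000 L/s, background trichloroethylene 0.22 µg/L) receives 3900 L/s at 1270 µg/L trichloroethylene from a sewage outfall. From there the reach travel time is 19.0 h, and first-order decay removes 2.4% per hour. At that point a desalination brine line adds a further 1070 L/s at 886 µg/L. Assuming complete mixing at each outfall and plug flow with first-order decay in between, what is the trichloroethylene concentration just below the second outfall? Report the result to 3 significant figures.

132 µg/L

Conservation of mass: C = (26000·0.2200 + 3900·1270) / 29900 = 4959000/29900 = 165.8 µg/L; combined flow 29900 L/s.
2.4%/h lost → k = −ln(1 − 0.024) = 0.02429 h⁻¹.
Applying C = C₀e^(−kt): 165.8 × 0.6303 = 104.5 µg/L.
At the second outfall, C = (29900·104.5 + 1070·886.0) / (29900 + 1070) = 131.5 µg/L.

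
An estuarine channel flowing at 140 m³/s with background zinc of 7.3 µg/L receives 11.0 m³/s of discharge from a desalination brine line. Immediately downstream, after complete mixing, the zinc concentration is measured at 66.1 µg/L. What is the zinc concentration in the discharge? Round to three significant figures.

814 µg/L

Mass balance: 140.0·7.300 + 11.00·Cₑ = 151.0·66.10
→ Cₑ = (151.0·66.10 − 140.0·7.300) / 11.00 = 814.5 µg/L.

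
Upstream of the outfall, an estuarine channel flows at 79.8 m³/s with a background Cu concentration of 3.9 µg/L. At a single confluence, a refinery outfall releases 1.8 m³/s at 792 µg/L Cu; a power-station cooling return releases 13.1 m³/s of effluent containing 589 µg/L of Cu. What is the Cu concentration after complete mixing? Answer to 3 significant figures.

99.8 µg/L

Mixed concentration C = ΣQC/ΣQ = (79.80·3.900 + 1.800·792.0 + 13.10·589.0) / 94.70 = 9453/94.70 = 99.82 µg/L.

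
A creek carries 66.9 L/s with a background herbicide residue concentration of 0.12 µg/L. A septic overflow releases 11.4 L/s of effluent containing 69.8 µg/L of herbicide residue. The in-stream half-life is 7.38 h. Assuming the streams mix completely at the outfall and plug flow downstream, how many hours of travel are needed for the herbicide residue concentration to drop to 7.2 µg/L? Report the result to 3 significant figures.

3.78 h

Flow-weighted average: C = (66.90·0.1200 + 11.40·69.80) / 78.30 = 803.7/78.30 = 10.26 µg/L.
Half-life 7.38 h → k = ln 2 / 7.38 = 0.09392 h⁻¹ = 2.254 d⁻¹.
10.26·exp(−k·t) = 7.2 → t = ln(10.26/7.2)/k = 13590 s = 3.776 h.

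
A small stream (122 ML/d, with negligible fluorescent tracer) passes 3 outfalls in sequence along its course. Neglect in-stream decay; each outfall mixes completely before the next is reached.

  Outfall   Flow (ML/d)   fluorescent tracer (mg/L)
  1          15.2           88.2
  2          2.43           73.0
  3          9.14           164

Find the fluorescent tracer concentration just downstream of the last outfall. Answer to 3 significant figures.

20.3 mg/L

Below outfall 1: Q → 137.2 ML/d, C = (122.0·0 + 15.20·88.20)/137.2 = 9.771 mg/L.
Below outfall 2: Q → 139.6 ML/d, C = (137.2·9.771 + 2.430·73.00)/139.6 = 10.87 mg/L.
Below outfall 3: Q → 148.8 ML/d, C = (139.6·10.87 + 9.140·164.0)/148.8 = 20.28 mg/L.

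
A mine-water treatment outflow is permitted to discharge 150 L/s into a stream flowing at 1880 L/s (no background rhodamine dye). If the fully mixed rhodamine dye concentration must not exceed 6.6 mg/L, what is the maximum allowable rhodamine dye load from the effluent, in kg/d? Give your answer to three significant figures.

Mass balance at the limit: 1880·0 + 150.0·Cₑ = 2030·6.6 → Cₑ = 89.32 mg/L.
150.0 L/s = 0.1500 m³/s. Load = 0.1500 m³/s × 89.32 g/m³ × 86 400 s/d = 1158 kg/d.

1160 kg/d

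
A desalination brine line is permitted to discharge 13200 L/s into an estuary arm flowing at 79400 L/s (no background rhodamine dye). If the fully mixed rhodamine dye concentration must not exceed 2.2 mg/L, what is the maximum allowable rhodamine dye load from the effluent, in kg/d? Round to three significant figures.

17600 kg/d

Mass balance at the limit: 79400·0 + 13200·Cₑ = 92600·2.2 → Cₑ = 15.43 mg/L.
13200 L/s = 13.20 m³/s. Load = 13.20 m³/s × 15.43 g/m³ × 86 400 s/d = 17600 kg/d.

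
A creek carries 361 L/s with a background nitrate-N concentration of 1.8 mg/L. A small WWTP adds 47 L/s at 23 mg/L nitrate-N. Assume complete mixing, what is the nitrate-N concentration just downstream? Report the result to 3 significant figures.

4.24 mg/L

After mixing, C = (361.0·1.800 + 47.00·23.00) / 408.0 = 1731/408.0 = 4.242 mg/L.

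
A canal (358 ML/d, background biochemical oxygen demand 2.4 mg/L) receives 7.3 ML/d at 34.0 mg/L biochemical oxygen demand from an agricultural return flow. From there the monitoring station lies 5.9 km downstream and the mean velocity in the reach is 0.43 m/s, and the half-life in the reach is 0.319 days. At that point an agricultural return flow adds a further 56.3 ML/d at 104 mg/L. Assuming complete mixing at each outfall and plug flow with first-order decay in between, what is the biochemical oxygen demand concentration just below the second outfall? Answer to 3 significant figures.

Mixed concentration C = ΣQC/ΣQ = (358.0·2.400 + 7.300·34.00) / 365.3 = 1107/365.3 = 3.031 mg/L; combined flow 365.3 ML/d.
Travel time t = 5.9·1000 / 0.43 = 13720 s = 3.811 h.
Half-life 0.319 d → k = ln 2 / 0.319 = 2.173 d⁻¹.
Decay over the reach: 3.031·exp(−kt) = 3.031·0.7082 = 2.147 mg/L.
Second outfall: C = (365.3·2.147 + 56.30·104.0)/421.6 = 15.75 mg/L.

15.7 mg/L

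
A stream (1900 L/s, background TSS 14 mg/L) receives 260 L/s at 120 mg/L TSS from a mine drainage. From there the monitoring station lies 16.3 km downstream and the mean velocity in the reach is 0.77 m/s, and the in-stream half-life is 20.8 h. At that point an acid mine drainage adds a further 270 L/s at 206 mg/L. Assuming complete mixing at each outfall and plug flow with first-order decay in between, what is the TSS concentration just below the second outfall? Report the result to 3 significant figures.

Mixed concentration C = ΣQC/ΣQ = (1900·14.00 + 260.0·120.0) / 2160 = 57800/2160 = 26.76 mg/L; combined flow 2160 L/s.
Travel time t = 16.3·1000 / 0.77 = 21170 s = 5.880 h.
Half-life 20.8 h → k = ln 2 / 20.8 = 0.03332 h⁻¹ = 0.7998 d⁻¹.
Applying C = C₀e^(−kt): 26.76 × 0.8220 = 22.00 mg/L.
At the second outfall, C = (2160·22.00 + 270.0·206.0) / (2160 + 270.0) = 42.44 mg/L.

42.4 mg/L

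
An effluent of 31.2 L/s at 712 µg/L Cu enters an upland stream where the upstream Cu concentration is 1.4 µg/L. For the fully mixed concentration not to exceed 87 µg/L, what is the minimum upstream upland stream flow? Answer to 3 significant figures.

228 L/s

Set C_mix = 87: (Q·1.400 + 31.20·712.0) / (Q + 31.20) = 87
→ Q = 31.20·(712.0 − 87)/(87 − 1.400) = 227.8 L/s.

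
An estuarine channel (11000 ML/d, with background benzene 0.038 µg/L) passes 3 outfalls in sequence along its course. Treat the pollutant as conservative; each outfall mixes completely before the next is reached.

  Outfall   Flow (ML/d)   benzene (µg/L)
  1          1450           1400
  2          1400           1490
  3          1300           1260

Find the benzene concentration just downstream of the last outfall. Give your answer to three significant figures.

Below outfall 1: Q → 12450 ML/d, C = (11000·0.03800 + 1450·1400)/12450 = 163.1 µg/L.
Below outfall 2: Q → 13850 ML/d, C = (12450·163.1 + 1400·1490)/13850 = 297.2 µg/L.
Below outfall 3: Q → 15150 ML/d, C = (13850·297.2 + 1300·1260)/15150 = 379.8 µg/L.

380 µg/L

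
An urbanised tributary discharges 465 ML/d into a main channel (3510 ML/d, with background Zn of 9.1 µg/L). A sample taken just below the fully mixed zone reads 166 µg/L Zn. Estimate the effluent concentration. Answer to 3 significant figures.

1350 µg/L

Mass balance: 3510·9.100 + 465.0·Cₑ = 3975·166.0
→ Cₑ = (3975·166.0 − 3510·9.100) / 465.0 = 1350 µg/L.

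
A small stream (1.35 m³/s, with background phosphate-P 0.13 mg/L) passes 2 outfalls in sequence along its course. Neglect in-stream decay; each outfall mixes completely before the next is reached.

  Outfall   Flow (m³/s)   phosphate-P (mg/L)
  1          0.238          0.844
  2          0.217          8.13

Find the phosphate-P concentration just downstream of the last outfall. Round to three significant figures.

After outfall 1: Q = 1.350 + 0.2380 = 1.588 m³/s; C = (1.350·0.1300 + 0.2380·0.8440)/1.588 = 0.2370 mg/L.
After outfall 2: Q = 1.588 + 0.2170 = 1.805 m³/s; C = (1.588·0.2370 + 0.2170·8.130)/1.805 = 1.186 mg/L.

1.19 mg/L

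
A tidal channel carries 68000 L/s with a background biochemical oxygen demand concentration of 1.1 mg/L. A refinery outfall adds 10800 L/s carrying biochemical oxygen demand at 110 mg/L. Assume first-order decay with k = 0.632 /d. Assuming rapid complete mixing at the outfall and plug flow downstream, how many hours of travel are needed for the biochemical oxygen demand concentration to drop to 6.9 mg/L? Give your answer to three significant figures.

Mass balance: C = (68000·1.100 + 10800·110.0) / 78800 = 1263000/78800 = 16.03 mg/L.
16.03·exp(−k·t) = 6.9 → t = ln(16.03/6.9)/k = 115200 s = 32.00 h.

32.0 h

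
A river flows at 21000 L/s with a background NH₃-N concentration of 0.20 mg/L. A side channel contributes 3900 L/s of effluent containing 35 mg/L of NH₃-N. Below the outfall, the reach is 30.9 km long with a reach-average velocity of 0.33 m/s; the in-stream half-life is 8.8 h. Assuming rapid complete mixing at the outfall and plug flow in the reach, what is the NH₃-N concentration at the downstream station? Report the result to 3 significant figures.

0.728 mg/L

Conservation of mass: C = (21000·0.2000 + 3900·35.00) / 24900 = 140700/24900 = 5.651 mg/L.
Travel time t = 30.9·1000 / 0.33 = 93640 s = 26.01 h.
Half-life 8.8 h → k = ln 2 / 8.8 = 0.07877 h⁻¹ = 1.890 d⁻¹.
After decay, C = 5.651 × e^(−kt) = 5.651 × 0.1289 = 0.7284 mg/L.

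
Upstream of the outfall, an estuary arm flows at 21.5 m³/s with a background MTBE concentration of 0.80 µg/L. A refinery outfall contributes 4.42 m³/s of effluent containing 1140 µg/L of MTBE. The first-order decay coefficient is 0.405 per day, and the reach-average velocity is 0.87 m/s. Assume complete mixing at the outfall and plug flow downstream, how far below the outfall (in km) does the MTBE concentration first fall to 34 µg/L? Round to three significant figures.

Conservation of mass: C = (21.50·0.8000 + 4.420·1140) / 25.92 = 5056/25.92 = 195.1 µg/L.
Set 195.1·exp(−k·t) = 34 → t = ln(195.1/34)/k = 372700 s = 103.5 h.
Distance = v·t = 0.87·372700 = 324200 m = 324.2 km.

324 km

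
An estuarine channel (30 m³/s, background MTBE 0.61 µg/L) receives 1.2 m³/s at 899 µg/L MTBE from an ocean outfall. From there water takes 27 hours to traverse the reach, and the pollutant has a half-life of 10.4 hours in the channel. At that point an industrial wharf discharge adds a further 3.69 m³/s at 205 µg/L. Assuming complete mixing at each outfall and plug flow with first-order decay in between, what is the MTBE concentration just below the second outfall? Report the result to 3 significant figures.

26.9 µg/L

Mass balance: C = (30.00·0.6100 + 1.200·899.0) / 31.20 = 1097/31.20 = 35.16 µg/L; combined flow 31.20 m³/s.
Half-life 10.4 h → k = ln 2 / 10.4 = 0.06665 h⁻¹ = 1.600 d⁻¹.
Applying C = C₀e^(−kt): 35.16 × 0.1654 = 5.815 µg/L.
Second outfall: C = (31.20·5.815 + 3.690·205.0)/34.89 = 26.88 µg/L.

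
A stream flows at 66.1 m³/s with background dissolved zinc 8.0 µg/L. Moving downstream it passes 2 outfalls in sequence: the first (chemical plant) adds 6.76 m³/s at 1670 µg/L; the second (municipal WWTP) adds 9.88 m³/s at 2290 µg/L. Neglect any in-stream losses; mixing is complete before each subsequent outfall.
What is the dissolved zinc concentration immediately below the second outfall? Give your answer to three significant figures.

416 µg/L

After outfall 1: Q = 66.10 + 6.760 = 72.86 m³/s; C = (66.10·8.000 + 6.760·1670)/72.86 = 162.2 µg/L.
After outfall 2: Q = 72.86 + 9.880 = 82.74 m³/s; C = (72.86·162.2 + 9.880·2290)/82.74 = 416.3 µg/L.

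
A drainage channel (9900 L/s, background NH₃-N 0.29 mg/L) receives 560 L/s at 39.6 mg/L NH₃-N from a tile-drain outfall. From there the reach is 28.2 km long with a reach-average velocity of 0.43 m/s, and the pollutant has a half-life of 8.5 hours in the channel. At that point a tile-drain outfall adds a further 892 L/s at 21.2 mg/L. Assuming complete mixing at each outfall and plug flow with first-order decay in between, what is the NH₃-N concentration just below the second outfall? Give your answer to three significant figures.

Conservation of mass: C = (9900·0.2900 + 560.0·39.60) / 10460 = 25050/10460 = 2.395 mg/L; combined flow 10460 L/s.
Travel time t = 28.2·1000 / 0.43 = 65580 s = 18.22 h.
Half-life 8.5 h → k = ln 2 / 8.5 = 0.08155 h⁻¹ = 1.957 d⁻¹.
First-order decay: C = 2.395·exp(−k·t) = 2.395·0.2264 = 0.5421 mg/L.
Second outfall: C = (10460·0.5421 + 892.0·21.20)/11350 = 2.165 mg/L.

2.17 mg/L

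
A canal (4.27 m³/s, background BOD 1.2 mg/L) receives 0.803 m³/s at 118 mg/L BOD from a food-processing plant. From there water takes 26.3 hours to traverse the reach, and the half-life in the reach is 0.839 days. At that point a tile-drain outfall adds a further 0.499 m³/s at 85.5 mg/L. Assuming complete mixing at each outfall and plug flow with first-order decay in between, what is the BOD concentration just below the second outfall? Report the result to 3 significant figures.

14.9 mg/L

After mixing, C = (4.270·1.200 + 0.8030·118.0) / 5.073 = 99.88/5.073 = 19.69 mg/L; combined flow 5.073 m³/s.
Half-life 0.839 d → k = ln 2 / 0.839 = 0.8262 d⁻¹.
Decay over the reach: 19.69·exp(−kt) = 19.69·0.4044 = 7.962 mg/L.
At the second outfall, C = (5.073·7.962 + 0.4990·85.50) / (5.073 + 0.4990) = 14.91 mg/L.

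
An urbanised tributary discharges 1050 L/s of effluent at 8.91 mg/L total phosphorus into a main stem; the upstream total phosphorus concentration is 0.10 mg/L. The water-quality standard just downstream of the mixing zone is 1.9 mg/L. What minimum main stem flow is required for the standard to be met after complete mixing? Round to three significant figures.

4090 L/s

Set C_mix = 1.9: (Q·0.1000 + 1050·8.910) / (Q + 1050) = 1.9
→ Q = 1050·(8.910 − 1.9)/(1.9 − 0.1000) = 4089 L/s.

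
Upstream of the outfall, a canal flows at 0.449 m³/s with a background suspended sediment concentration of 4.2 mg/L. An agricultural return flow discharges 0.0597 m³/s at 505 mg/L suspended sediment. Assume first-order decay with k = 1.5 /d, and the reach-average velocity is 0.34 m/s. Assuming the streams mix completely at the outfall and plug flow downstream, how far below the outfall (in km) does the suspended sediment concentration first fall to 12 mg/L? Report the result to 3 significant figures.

Flow-weighted average: C = (0.4490·4.200 + 0.05970·505.0) / 0.5087 = 32.03/0.5087 = 62.97 mg/L.
Set 62.97·exp(−k·t) = 12 → t = ln(62.97/12)/k = 95490 s = 26.52 h.
Distance = v·t = 0.34·95490 = 32470 m = 32.47 km.

32.5 km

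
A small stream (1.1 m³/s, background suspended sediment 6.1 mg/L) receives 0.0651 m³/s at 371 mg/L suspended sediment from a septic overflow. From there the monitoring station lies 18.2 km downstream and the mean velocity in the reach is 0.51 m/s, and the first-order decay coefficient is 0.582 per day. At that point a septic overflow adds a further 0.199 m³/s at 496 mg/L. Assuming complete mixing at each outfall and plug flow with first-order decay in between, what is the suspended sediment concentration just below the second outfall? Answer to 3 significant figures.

Flow-weighted average: C = (1.100·6.100 + 0.06510·371.0) / 1.165 = 30.86/1.165 = 26.49 mg/L; combined flow 1.165 m³/s.
Travel time t = 18.2·1000 / 0.51 = 35690 s = 9.913 h.
After decay, C = 26.49 × e^(−kt) = 26.49 × 0.7863 = 20.83 mg/L.
At the second outfall, C = (1.165·20.83 + 0.1990·496.0) / (1.165 + 0.1990) = 90.15 mg/L.

90.1 mg/L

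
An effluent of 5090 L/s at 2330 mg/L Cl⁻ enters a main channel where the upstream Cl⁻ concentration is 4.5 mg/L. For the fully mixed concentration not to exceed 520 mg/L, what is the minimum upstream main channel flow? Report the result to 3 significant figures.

17900 L/s

Set C_mix = 520: (Q·4.500 + 5090·2330) / (Q + 5090) = 520
→ Q = 5090·(2330 − 520)/(520 − 4.500) = 17870 L/s.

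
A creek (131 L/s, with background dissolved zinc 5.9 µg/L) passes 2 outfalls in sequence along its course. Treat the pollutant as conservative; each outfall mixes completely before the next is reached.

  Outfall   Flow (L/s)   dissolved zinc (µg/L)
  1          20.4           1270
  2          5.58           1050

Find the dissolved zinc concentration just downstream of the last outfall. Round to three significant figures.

After outfall 1: Q = 131.0 + 20.40 = 151.4 L/s; C = (131.0·5.900 + 20.40·1270)/151.4 = 176.2 µg/L.
After outfall 2: Q = 151.4 + 5.580 = 157.0 L/s; C = (151.4·176.2 + 5.580·1050)/157.0 = 207.3 µg/L.

207 µg/L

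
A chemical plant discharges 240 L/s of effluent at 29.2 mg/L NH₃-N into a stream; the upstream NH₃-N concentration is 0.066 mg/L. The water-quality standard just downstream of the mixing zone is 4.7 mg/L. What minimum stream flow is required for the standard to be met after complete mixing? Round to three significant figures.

Set C_mix = 4.7: (Q·0.06600 + 240.0·29.20) / (Q + 240.0) = 4.7
→ Q = 240.0·(29.20 − 4.7)/(4.7 − 0.06600) = 1269 L/s.

1270 L/s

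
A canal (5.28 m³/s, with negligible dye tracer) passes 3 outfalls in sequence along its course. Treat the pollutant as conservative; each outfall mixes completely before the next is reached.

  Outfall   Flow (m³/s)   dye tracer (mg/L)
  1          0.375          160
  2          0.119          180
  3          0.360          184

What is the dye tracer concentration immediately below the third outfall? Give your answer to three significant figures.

24.1 mg/L

Outfall 1: combined Q = 5.655 m³/s; C = (5.280·0 + 0.3750·160.0)/5.655 = 10.61 mg/L.
Outfall 2: combined Q = 5.774 m³/s; C = (5.655·10.61 + 0.1190·180.0)/5.774 = 14.10 mg/L.
Outfall 3: combined Q = 6.134 m³/s; C = (5.774·14.10 + 0.3600·184.0)/6.134 = 24.07 mg/L.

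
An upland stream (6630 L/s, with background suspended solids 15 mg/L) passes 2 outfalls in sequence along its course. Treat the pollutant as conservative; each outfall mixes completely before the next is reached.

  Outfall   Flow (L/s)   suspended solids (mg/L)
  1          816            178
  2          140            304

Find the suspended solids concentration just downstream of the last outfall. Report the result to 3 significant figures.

37.9 mg/L

After outfall 1: Q = 6630 + 816.0 = 7446 L/s; C = (6630·15.00 + 816.0·178.0)/7446 = 32.86 mg/L.
After outfall 2: Q = 7446 + 140.0 = 7586 L/s; C = (7446·32.86 + 140.0·304.0)/7586 = 37.87 mg/L.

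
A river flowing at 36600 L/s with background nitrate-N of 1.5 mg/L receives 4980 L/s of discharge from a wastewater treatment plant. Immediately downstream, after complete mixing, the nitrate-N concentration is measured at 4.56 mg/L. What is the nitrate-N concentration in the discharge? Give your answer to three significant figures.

Mass balance: 36600·1.500 + 4980·Cₑ = 41580·4.560
→ Cₑ = (41580·4.560 − 36600·1.500) / 4980 = 27.05 mg/L.

27.0 mg/L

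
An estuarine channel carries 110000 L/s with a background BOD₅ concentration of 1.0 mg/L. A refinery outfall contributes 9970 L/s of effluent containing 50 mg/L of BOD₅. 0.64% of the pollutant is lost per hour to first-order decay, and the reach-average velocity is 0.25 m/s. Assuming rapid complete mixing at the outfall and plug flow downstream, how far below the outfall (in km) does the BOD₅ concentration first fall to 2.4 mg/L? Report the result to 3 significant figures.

After mixing, C = (110000·1.000 + 9970·50.00) / 120000 = 608500/120000 = 5.072 mg/L.
0.64%/h lost → k = −ln(1 − 0.0064) = 0.006421 h⁻¹.
Set 5.072·exp(−k·t) = 2.4 → t = ln(5.072/2.4)/k = 419600 s = 116.5 h.
Distance = v·t = 0.25·419600 = 104900 m = 104.9 km.

105 km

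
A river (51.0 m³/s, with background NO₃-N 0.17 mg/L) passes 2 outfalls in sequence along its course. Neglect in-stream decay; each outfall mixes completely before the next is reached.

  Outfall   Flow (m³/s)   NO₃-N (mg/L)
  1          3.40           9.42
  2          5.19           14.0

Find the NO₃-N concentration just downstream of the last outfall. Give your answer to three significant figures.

1.90 mg/L

Outfall 1: combined Q = 54.40 m³/s; C = (51.00·0.1700 + 3.400·9.420)/54.40 = 0.7481 mg/L.
Outfall 2: combined Q = 59.59 m³/s; C = (54.40·0.7481 + 5.190·14.00)/59.59 = 1.902 mg/L.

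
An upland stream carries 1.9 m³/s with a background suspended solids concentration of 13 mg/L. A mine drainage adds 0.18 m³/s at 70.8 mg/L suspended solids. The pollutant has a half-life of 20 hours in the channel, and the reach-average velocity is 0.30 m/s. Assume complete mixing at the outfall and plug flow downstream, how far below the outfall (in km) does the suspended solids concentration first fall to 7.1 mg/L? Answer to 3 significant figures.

29.0 km

Flow-weighted average: C = (1.900·13.00 + 0.1800·70.80) / 2.080 = 37.44/2.080 = 18.00 mg/L.
Half-life 20 h → k = ln 2 / 20 = 0.03466 h⁻¹ = 0.8318 d⁻¹.
Set 18.00·exp(−k·t) = 7.1 → t = ln(18.00/7.1)/k = 96640 s = 26.85 h.
Distance = v·t = 0.30·96640 = 28990 m = 28.99 km.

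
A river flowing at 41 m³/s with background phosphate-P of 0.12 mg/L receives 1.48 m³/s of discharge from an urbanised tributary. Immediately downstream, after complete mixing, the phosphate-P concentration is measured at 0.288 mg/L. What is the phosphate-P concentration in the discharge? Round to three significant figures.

4.94 mg/L

Mass balance: 41.00·0.1200 + 1.480·Cₑ = 42.48·0.2880
→ Cₑ = (42.48·0.2880 − 41.00·0.1200) / 1.480 = 4.942 mg/L.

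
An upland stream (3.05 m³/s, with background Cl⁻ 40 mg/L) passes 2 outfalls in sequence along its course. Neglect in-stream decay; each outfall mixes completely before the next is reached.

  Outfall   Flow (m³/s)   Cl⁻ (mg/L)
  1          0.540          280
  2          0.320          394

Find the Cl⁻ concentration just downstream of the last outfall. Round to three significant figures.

102 mg/L

Outfall 1: combined Q = 3.590 m³/s; C = (3.050·40.00 + 0.5400·280.0)/3.590 = 76.10 mg/L.
Outfall 2: combined Q = 3.910 m³/s; C = (3.590·76.10 + 0.3200·394.0)/3.910 = 102.1 mg/L.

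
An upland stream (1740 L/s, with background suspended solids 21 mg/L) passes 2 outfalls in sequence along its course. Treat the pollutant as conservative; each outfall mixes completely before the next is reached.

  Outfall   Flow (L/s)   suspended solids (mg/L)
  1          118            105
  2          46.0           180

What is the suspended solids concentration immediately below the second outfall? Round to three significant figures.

30.0 mg/L

After outfall 1: Q = 1740 + 118.0 = 1858 L/s; C = (1740·21.00 + 118.0·105.0)/1858 = 26.33 mg/L.
After outfall 2: Q = 1858 + 46.00 = 1904 L/s; C = (1858·26.33 + 46.00·180.0)/1904 = 30.05 mg/L.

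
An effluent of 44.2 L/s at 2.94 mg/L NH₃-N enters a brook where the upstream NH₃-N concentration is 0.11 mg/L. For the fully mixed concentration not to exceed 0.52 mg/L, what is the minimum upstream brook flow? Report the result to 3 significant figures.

261 L/s

Set C_mix = 0.52: (Q·0.1100 + 44.20·2.940) / (Q + 44.20) = 0.52
→ Q = 44.20·(2.940 − 0.52)/(0.52 − 0.1100) = 260.9 L/s.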